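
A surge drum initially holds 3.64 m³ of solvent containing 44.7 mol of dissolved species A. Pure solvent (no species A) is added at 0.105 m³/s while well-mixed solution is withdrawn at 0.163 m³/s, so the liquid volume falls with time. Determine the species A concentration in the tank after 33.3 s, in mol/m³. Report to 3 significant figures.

3.12 mol/m³

Let m(t) be the amount of species A. Volume: V(t) = V₀ + (Q_in − Q_out) t = 3.64 − 0.058000 t; V(33.3) = 1.7086 m³.
Solute balance: dm/dt = 0 − Q_out C = −Q_out m/V(t).
Separate: dm/m = −Q_out dt/V(t) ⇒ ln(m/m₀) = −(Q_out/(Q_in−Q_out)) ln(V/V₀).
m = m₀ (V₀/V)^(Q_out/(Q_in−Q_out)) = 44.7 × (3.64/1.7086)^(-2.8103) = 5.3360 mol.
C = m/V = 5.3360/1.7086 = 3.1230 mol/m³.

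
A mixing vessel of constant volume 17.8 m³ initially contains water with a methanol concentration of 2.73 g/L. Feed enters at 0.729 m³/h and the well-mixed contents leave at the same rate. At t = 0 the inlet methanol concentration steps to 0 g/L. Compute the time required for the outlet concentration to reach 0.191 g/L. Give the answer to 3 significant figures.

Accumulation = in − out for the solute gives V dC/dt = Q(C_in − C), so τ = V/Q = 24.417 h.
C(t) = C_in + (C₀ − C_in) e^(−t/τ). Set C = 0.191 and solve for t:
e^(−t/τ) = (C − C_in)/(C₀ − C_in) = (0.191 − 0)/(2.73 − 0) = 0.069963
t = −τ ln(…) = 24.417 × 2.6598 = 64.944 h.

64.9 h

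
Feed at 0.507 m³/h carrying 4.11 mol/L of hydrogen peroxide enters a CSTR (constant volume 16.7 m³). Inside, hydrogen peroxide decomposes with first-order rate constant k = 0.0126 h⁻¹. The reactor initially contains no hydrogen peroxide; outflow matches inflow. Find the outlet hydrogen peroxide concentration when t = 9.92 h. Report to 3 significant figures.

1.01 mol/L

Accumulation = in − out − consumed: V dC/dt = Q C_in − Q C − k V C.
dC/dt = (Q/V) C_in − (Q/V + k) C; effective rate a = Q/V + k = 0.030359 + 0.0126 = 0.042959 h⁻¹.
C_ss = Q C_in/(Q + kV) = 2.9045 mol/L; C(t) = C_ss + (C₀ − C_ss) e^(−a t).
C(9.92) = 2.9045 + (-2.9045)·e^(−0.042959·9.92) = 2.9045 + (-2.9045)·0.65301 = 1.0078 mol/L.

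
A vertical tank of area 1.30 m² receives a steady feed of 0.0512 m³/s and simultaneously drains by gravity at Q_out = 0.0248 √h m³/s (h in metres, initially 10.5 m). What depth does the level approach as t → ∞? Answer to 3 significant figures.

A dh/dt = Q_in − 0.0248 √h. Steady state requires inflow = outflow:
Q_in = 0.0248 √h_ss ⇒ √h_ss = 0.0512/0.0248 = 2.0645.
h_ss = 2.0645² = 4.2622 m. (Since h₀ = 10.5 m > h_ss, the level will fall toward this value.)

4.26 m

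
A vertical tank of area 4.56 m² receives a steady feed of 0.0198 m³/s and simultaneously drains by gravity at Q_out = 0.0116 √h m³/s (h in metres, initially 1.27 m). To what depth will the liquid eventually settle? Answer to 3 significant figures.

A dh/dt = Q_in − 0.0116 √h. Steady state requires inflow = outflow:
Q_in = 0.0116 √h_ss ⇒ √h_ss = 0.0198/0.0116 = 1.7069.
h_ss = 1.7069² = 2.9135 m. (Since h₀ = 1.27 m < h_ss, the level will rise toward this value.)

2.91 m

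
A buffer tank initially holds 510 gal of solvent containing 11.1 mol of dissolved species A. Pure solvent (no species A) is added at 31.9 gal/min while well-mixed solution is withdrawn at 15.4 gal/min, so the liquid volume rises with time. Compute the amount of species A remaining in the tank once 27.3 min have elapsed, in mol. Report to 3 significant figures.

6.15 mol

Total volume: dV/dt = Q_in − Q_out = 16.500 gal/min, so V(t) = 510 + 16.500 t and V(27.3) = 960.45 gal.
Solute balance: dm/dt = 0 − Q_out C = −Q_out m/V(t).
Separate: dm/m = −Q_out dt/V(t) ⇒ ln(m/m₀) = −(Q_out/(Q_in−Q_out)) ln(V/V₀).
m = m₀ (V₀/V)^(Q_out/(Q_in−Q_out)) = 11.1 × (510/960.45)^(0.93333) = 6.1482 mol.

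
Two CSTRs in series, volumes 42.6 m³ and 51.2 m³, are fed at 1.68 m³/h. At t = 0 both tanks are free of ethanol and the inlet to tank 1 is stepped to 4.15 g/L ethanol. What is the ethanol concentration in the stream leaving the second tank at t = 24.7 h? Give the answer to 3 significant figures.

Time constants: τᵢ = Vᵢ/Q for each well-mixed tank.
τ₁ = 42.6/1.68 = 25.357 h; τ₂ = 51.2/1.68 = 30.476 h.
Tank 1: C₁ = C_in(1 − e^(−t/τ₁)). Tank 2 (τ₁ ≠ τ₂): C₂ = C_in[1 − (τ₁ e^(−t/τ₁) − τ₂ e^(−t/τ₂))/(τ₁ − τ₂)].
At t = 24.7: e^(−t/τ₁) = 0.37754, e^(−t/τ₂) = 0.44465.
C₂ = 4.15·[1 − (25.357·0.37754 − 30.476·0.44465)/(-5.1190)] = 4.15·0.22291 = 0.92509 g/L.

0.925 g/L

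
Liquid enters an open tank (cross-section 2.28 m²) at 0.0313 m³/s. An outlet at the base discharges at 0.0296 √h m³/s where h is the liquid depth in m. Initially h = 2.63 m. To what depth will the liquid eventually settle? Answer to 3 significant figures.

Level balance: A dh/dt = 0.0313 − 0.0296 √h. Setting dh/dt = 0:
Q_in = 0.0296 √h_ss ⇒ √h_ss = 0.0313/0.0296 = 1.0574.
h_ss = 1.0574² = 1.1182 m. (Since h₀ = 2.63 m > h_ss, the level will fall toward this value.)

1.12 m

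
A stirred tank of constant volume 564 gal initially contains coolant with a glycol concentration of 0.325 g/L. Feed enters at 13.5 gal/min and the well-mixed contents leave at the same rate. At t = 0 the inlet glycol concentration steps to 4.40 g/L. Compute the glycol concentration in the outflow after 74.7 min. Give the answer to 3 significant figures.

Transient balance on the dissolved component: V dC/dt = Q(C_in − C).
Rewrite as dC/dt + C/τ = C_in/τ, τ = V/Q = 41.778 min.
This is linear first-order; C(t) = C_in + (C₀ − C_in) e^(−t/τ).
C(74.7) = 4.40 + (0.325 − 4.40)·e^(−74.7/41.778) = 4.40 + (-4.0750)·0.16729 = 3.7183 g/L.

3.72 g/L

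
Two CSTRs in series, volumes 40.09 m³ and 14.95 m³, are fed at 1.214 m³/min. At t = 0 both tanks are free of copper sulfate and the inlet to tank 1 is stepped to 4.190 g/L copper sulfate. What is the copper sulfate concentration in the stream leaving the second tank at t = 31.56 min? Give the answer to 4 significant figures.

Species balance on tank i: dCᵢ/dt = (Cᵢ₋₁ − Cᵢ)/τᵢ with τᵢ = Vᵢ/Q.
τ₁ = 40.09/1.214 = 33.0231 min; τ₂ = 14.95/1.214 = 12.3147 min.
Tank 1: C₁ = C_in(1 − e^(−t/τ₁)). Tank 2 (τ₁ ≠ τ₂): C₂ = C_in[1 − (τ₁ e^(−t/τ₁) − τ₂ e^(−t/τ₂))/(τ₁ − τ₂)].
At t = 31.56: e^(−t/τ₁) = 0.384545, e^(−t/τ₂) = 0.0770887.
C₂ = 4.190·[1 − (33.0231·0.384545 − 12.3147·0.0770887)/(20.7084)] = 4.190·0.432621 = 1.81268 g/L.

1.813 g/L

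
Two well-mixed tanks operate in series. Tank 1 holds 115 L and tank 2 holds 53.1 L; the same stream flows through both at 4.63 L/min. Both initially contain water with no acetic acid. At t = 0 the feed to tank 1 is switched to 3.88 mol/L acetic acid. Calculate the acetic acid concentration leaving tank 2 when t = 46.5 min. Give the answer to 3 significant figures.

2.83 mol/L

Each tank obeys Vᵢ dCᵢ/dt = Q(Cᵢ₋₁ − Cᵢ), so τᵢ = Vᵢ/Q.
τ₁ = 115/4.63 = 24.838 min; τ₂ = 53.1/4.63 = 11.469 min.
Solving the cascade with C₁(0)=C₂(0)=0 gives C₂(t) = C_in[1 − (τ₁ e^(−t/τ₁) − τ₂ e^(−t/τ₂))/(τ₁ − τ₂)].
At t = 46.5: e^(−t/τ₁) = 0.15380, e^(−t/τ₂) = 0.017344.
C₂ = 3.88·[1 − (24.838·0.15380 − 11.469·0.017344)/(13.369)] = 3.88·0.72915 = 2.8291 mol/L.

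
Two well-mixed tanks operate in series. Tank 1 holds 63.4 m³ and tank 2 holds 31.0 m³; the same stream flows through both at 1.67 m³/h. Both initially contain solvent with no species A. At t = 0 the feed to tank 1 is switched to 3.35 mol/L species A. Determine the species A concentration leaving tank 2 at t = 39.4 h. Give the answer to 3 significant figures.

Species balance on tank i: dCᵢ/dt = (Cᵢ₋₁ − Cᵢ)/τᵢ with τᵢ = Vᵢ/Q.
τ₁ = 63.4/1.67 = 37.964 h; τ₂ = 31.0/1.67 = 18.563 h.
Solving the cascade with C₁(0)=C₂(0)=0 gives C₂(t) = C_in[1 − (τ₁ e^(−t/τ₁) − τ₂ e^(−t/τ₂))/(τ₁ − τ₂)].
At t = 39.4: e^(−t/τ₁) = 0.35422, e^(−t/τ₂) = 0.11973.
C₂ = 3.35·[1 − (37.964·0.35422 − 18.563·0.11973)/(19.401)] = 3.35·0.42141 = 1.4117 mol/L.

1.41 mol/L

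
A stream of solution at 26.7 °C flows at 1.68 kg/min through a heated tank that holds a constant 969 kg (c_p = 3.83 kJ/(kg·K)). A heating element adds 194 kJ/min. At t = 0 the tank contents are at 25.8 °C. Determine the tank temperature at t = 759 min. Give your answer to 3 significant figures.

M c_p dT/dt = ṁ c_p (T_in − T) + Q̇.
τ = M/ṁ = 576.79 min; T_ss = T_in + Q̇/(ṁ c_p) = 26.7 + 194/(1.68·3.83) = 56.850 °C.
T approaches T_ss exponentially: T(t) = T_ss + (T₀ − T_ss) e^(−t/τ).
T(759) = 56.850 + (-31.050)·e^(−759/576.79) = 56.850 + (-31.050)·0.26823 = 48.522 °C.

48.5 °C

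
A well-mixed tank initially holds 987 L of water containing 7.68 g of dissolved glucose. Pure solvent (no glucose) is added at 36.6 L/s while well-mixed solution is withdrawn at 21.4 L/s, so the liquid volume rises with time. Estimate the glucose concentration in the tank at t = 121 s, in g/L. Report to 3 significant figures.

Let m(t) be the amount of glucose. Volume: V(t) = V₀ + (Q_in − Q_out) t = 987 + 15.200 t; V(121) = 2826.2 L.
No glucose enters, so dm/dt = −Q_out · (m/V).
dm/m = −Q_out dt/(V₀ + 15.200 t); integrating gives ln(m/m₀) = −(Q_out/(Q_in−Q_out)) ln(V/V₀).
m = m₀ (V₀/V)^(Q_out/(Q_in−Q_out)) = 7.68 × (987/2826.2)^(1.4079) = 1.7463 g.
C = m/V = 1.7463/2826.2 = 0.00061789 g/L.

0.000618 g/L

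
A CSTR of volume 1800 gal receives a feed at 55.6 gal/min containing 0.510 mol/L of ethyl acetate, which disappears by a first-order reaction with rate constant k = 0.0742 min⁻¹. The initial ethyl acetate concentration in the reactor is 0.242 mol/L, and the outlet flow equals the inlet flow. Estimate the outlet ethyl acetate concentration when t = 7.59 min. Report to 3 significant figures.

0.191 mol/L

Accumulation = in − out − consumed: V dC/dt = Q C_in − Q C − k V C.
dC/dt = (Q/V) C_in − (Q/V + k) C; effective rate a = Q/V + k = 0.030889 + 0.0742 = 0.10509 min⁻¹.
C_ss = Q C_in/(Q + kV) = 0.14990 mol/L; C(t) = C_ss + (C₀ − C_ss) e^(−a t).
C(7.59) = 0.14990 + (0.092095)·e^(−0.10509·7.59) = 0.14990 + (0.092095)·0.45040 = 0.19138 mol/L.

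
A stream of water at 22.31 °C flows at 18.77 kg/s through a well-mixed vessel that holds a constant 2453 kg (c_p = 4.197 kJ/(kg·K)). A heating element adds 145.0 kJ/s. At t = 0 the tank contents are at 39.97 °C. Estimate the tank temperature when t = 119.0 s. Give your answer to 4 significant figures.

Energy balance: M c_p dT/dt = ṁ c_p (T_in − T) + 145.0.
Rearrange: dT/dt = (T_ss − T)/τ with τ = M/ṁ = 130.687 s and T_ss = T_in + Q̇/(ṁ c_p) = 24.1506 °C.
This is linear first-order; T(t) = T_ss + (T₀ − T_ss) e^(−t/τ).
T(119.0) = 24.1506 + (15.8194)·e^(−119.0/130.687) = 24.1506 + (15.8194)·0.402295 = 30.5147 °C.

30.51 °C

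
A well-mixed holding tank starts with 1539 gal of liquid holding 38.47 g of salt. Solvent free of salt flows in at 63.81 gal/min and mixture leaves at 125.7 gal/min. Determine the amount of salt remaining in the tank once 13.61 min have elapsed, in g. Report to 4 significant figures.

Total volume: dV/dt = Q_in − Q_out = -61.8900 gal/min, so V(t) = 1539 − 61.8900 t and V(13.61) = 696.677 gal.
No salt enters, so dm/dt = −Q_out · (m/V).
Separate: dm/m = −Q_out dt/V(t) ⇒ ln(m/m₀) = −(Q_out/(Q_in−Q_out)) ln(V/V₀).
m = m₀ (V₀/V)^(Q_out/(Q_in−Q_out)) = 38.47 × (1539/696.677)^(-2.03102) = 7.69183 g.

7.692 g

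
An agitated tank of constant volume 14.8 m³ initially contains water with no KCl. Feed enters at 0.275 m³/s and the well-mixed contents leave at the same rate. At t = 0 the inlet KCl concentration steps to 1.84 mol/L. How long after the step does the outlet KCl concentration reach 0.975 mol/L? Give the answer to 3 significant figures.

40.6 s

Species balance on the tank: V dC/dt = Q(C_in − C), so τ = V/Q = 53.818 s.
C(t) = C_in + (C₀ − C_in) e^(−t/τ). Set C = 0.975 and solve for t:
e^(−t/τ) = (C − C_in)/(C₀ − C_in) = (0.975 − 1.84)/(0 − 1.84) = 0.47011
t = −τ ln(…) = 53.818 × 0.75479 = 40.621 s.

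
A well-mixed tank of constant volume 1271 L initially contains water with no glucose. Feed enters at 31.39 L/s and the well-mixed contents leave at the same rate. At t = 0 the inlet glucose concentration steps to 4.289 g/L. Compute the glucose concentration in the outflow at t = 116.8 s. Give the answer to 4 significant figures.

Species balance on the tank: V dC/dt = Q(C_in − C).
Rewrite as dC/dt + C/τ = C_in/τ, τ = V/Q = 40.4906 s.
C approaches C_in exponentially: C(t) = C_in + (C₀ − C_in) e^(−t/τ).
C(116.8) = 4.289 + (0 − 4.289)·e^(−116.8/40.4906) = 4.289 + (-4.28900)·0.0558760 = 4.04935 g/L.

4.049 g/L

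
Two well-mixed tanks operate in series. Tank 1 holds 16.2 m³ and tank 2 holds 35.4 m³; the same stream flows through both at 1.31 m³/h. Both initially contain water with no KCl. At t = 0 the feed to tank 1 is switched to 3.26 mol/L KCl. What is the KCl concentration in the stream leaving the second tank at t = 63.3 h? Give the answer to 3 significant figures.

Species balance on tank i: dCᵢ/dt = (Cᵢ₋₁ − Cᵢ)/τᵢ with τᵢ = Vᵢ/Q.
τ₁ = 16.2/1.31 = 12.366 h; τ₂ = 35.4/1.31 = 27.023 h.
Solving the cascade with C₁(0)=C₂(0)=0 gives C₂(t) = C_in[1 − (τ₁ e^(−t/τ₁) − τ₂ e^(−t/τ₂))/(τ₁ − τ₂)].
At t = 63.3: e^(−t/τ₁) = 0.0059838, e^(−t/τ₂) = 0.096091.
C₂ = 3.26·[1 − (12.366·0.0059838 − 27.023·0.096091)/(-14.656)] = 3.26·0.82788 = 2.6989 mol/L.

2.70 mol/L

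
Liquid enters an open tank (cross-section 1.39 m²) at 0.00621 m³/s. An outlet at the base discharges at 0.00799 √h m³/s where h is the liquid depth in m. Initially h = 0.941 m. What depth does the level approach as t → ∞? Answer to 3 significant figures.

Level balance: A dh/dt = 0.00621 − 0.00799 √h. Setting dh/dt = 0:
Q_in = 0.00799 √h_ss ⇒ √h_ss = 0.00621/0.00799 = 0.77722.
h_ss = 0.77722² = 0.60407 m. (Since h₀ = 0.941 m > h_ss, the level will fall toward this value.)

0.604 m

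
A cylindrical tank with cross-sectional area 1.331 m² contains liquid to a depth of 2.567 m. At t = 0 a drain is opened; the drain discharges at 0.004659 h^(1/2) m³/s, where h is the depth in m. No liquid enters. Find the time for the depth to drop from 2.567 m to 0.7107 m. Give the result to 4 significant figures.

433.8 s

With no inflow, A dh/dt = −0.004659 √h.
Separate and integrate: 2(√h − √h₀) = −(0.004659/A) t.
t = 2A(√h₀ − √h)/0.004659 = 2·1.331·(√2.567 − √0.7107)/0.004659
  = 2.66200 × (1.60219 − 0.843030) / 0.004659 = 433.757 s.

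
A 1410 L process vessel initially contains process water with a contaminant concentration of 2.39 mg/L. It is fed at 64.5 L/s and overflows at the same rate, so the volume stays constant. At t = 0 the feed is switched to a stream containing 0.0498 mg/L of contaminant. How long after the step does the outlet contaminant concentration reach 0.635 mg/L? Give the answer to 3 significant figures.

Accumulation = in − out for the solute gives V dC/dt = Q(C_in − C), so τ = V/Q = 21.860 s.
C(t) = C_in + (C₀ − C_in) e^(−t/τ). Set C = 0.635 and solve for t:
e^(−t/τ) = (C − C_in)/(C₀ − C_in) = (0.635 − 0.0498)/(2.39 − 0.0498) = 0.25006
t = −τ ln(…) = 21.860 × 1.3860 = 30.299 s.

30.3 s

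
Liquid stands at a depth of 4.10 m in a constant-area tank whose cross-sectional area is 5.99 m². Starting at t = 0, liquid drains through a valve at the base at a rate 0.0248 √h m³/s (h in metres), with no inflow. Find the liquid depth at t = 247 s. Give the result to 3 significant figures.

A dh/dt = −Q_out = −0.0248 √h.
This is separable: 2 d(√h)/dt = −0.0248/A, so √h = √h₀ − (0.0248/(2A)) t.
√h = √4.10 − 0.0248·247/(2·5.99) = 2.0248 − 0.51132 = 1.5135.
h = 1.5135² = 2.2908 m.

2.29 m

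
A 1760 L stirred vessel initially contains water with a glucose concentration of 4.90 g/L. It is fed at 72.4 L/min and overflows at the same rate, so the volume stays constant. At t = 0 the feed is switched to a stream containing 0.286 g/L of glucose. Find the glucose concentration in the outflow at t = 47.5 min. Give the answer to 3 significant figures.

Accumulation = in − out for the solute gives V dC/dt = Q(C_in − C).
Time constant τ = V/Q = 1760/72.4 = 24.309 min.
Integrating: C(t) = C_in + (C₀ − C_in) e^(−t/τ).
C(47.5) = 0.286 + (4.90 − 0.286)·e^(−47.5/24.309) = 0.286 + (4.6140)·0.14171 = 0.93985 g/L.

0.940 g/L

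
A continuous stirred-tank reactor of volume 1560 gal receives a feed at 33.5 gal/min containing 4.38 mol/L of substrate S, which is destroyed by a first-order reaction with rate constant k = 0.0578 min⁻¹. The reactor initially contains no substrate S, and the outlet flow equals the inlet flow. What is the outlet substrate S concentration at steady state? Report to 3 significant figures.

Accumulation = in − out − consumed: V dC/dt = Q C_in − Q C − k V C.
Steady state (dC/dt = 0): C_ss = Q C_in/(Q + kV) = C_in/(1 + kV/Q).
C_ss = 33.5·4.38/(33.5 + 0.0578·1560) = 146.73/123.67 = 1.1865 mol/L.

1.19 mol/L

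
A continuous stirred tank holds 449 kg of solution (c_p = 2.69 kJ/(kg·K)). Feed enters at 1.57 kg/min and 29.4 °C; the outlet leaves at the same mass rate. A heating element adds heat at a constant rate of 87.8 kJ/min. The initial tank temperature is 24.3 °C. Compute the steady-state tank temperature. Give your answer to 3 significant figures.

50.2 °C

Heat balance on the well-mixed liquid: M c_p dT/dt = ṁ c_p (T_in − T) + 87.8.
At steady state dT/dt = 0 ⇒ T_ss = T_in + Q̇/(ṁ c_p) = 29.4 + 87.8/(1.57·2.69) = 50.189 °C.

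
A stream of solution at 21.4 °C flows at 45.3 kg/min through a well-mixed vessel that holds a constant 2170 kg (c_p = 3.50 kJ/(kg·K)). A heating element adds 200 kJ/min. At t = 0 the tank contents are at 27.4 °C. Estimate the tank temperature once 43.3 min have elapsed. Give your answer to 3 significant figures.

24.6 °C

Unsteady energy balance on the tank contents: M c_p dT/dt = ṁ c_p (T_in − T) + 200.
τ = M/ṁ = 47.903 min; T_ss = T_in + Q̇/(ṁ c_p) = 21.4 + 200/(45.3·3.50) = 22.661 °C.
T approaches T_ss exponentially: T(t) = T_ss + (T₀ − T_ss) e^(−t/τ).
T(43.3) = 22.661 + (4.7386)·e^(−43.3/47.903) = 22.661 + (4.7386)·0.40498 = 24.580 °C.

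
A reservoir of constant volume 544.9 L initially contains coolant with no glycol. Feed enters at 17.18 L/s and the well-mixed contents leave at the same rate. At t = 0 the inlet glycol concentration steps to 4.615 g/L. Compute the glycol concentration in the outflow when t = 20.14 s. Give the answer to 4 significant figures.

2.169 g/L

Accumulation = in − out for the solute gives V dC/dt = Q(C_in − C).
So dC/dt = (C_in − C)/τ with τ = V/Q = 544.9/17.18 = 31.7171 s.
C approaches C_in exponentially: C(t) = C_in + (C₀ − C_in) e^(−t/τ).
C(20.14) = 4.615 + (0 − 4.615)·e^(−20.14/31.7171) = 4.615 + (-4.61500)·0.529942 = 2.16932 g/L.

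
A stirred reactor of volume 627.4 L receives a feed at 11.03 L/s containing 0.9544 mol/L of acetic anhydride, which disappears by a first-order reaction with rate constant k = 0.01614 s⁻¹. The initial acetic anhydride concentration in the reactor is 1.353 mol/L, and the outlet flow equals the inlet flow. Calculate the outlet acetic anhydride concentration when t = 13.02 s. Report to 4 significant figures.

1.049 mol/L

Species balance: V dC/dt = Q C_in − Q C − k V C.
This is linear with rate a = Q/V + k = 0.0337205 s⁻¹.
C_ss = Q C_in/(Q + kV) = 0.497585 mol/L; C(t) = C_ss + (C₀ − C_ss) e^(−a t).
C(13.02) = 0.497585 + (0.855415)·e^(−0.0337205·13.02) = 0.497585 + (0.855415)·0.644654 = 1.04903 mol/L.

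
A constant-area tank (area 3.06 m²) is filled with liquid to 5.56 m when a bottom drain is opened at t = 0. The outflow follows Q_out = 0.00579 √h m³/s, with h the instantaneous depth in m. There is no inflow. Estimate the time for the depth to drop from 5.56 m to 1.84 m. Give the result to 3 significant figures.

1060 s

A dh/dt = −Q_out = −0.00579 √h.
This is separable: 2 d(√h)/dt = −0.00579/A, so √h = √h₀ − (0.00579/(2A)) t.
t = 2A(√h₀ − √h)/0.00579 = 2·3.06·(√5.56 − √1.84)/0.00579
  = 6.1200 × (2.3580 − 1.3565) / 0.00579 = 1058.6 s.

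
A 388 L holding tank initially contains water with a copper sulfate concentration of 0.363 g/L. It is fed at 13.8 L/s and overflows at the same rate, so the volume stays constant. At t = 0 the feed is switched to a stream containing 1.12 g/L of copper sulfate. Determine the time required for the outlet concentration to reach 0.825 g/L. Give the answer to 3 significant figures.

26.5 s

Accumulation = in − out for the solute gives V dC/dt = Q(C_in − C), so τ = V/Q = 28.116 s.
C(t) = C_in + (C₀ − C_in) e^(−t/τ). Set C = 0.825 and solve for t:
e^(−t/τ) = (C − C_in)/(C₀ − C_in) = (0.825 − 1.12)/(0.363 − 1.12) = 0.38970
t = −τ ln(…) = 28.116 × 0.94239 = 26.496 s.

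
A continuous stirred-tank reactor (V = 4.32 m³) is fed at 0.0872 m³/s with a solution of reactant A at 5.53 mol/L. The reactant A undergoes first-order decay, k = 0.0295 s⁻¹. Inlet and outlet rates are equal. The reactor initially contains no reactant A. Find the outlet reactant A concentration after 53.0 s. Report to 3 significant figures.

2.09 mol/L

V dC/dt = Q(C_in − C) − k V C.
dC/dt = (Q/V) C_in − (Q/V + k) C; effective rate a = Q/V + k = 0.020185 + 0.0295 = 0.049685 s⁻¹.
C_ss = Q C_in/(Q + kV) = 2.2466 mol/L; C(t) = C_ss + (C₀ − C_ss) e^(−a t).
C(53.0) = 2.2466 + (-2.2466)·e^(−0.049685·53.0) = 2.2466 + (-2.2466)·0.071840 = 2.0852 mol/L.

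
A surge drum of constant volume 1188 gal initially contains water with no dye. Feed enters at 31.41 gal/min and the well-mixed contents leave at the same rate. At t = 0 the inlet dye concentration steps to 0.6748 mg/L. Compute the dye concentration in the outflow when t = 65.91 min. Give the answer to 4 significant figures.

0.5567 mg/L

Transient balance on the dissolved component: V dC/dt = Q(C_in − C).
Time constant τ = V/Q = 1188/31.41 = 37.8223 min.
Integrating: C(t) = C_in + (C₀ − C_in) e^(−t/τ).
C(65.91) = 0.6748 + (0 − 0.6748)·e^(−65.91/37.8223) = 0.6748 + (-0.674800)·0.175061 = 0.556669 mg/L.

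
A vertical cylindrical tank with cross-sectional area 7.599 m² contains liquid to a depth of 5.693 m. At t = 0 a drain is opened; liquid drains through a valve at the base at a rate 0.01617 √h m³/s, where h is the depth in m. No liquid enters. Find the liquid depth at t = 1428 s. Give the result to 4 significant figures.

0.7511 m

Mass balance (ρ constant): A dh/dt = −0.01617 √h.
∫ h^(−1/2) dh = −(0.01617/A) ∫ dt, giving 2√h = 2√h₀ − (0.01617/A) t.
√h = √5.693 − 0.01617·1428/(2·7.599) = 2.38600 − 1.51933 = 0.866672.
h = 0.866672² = 0.751120 m.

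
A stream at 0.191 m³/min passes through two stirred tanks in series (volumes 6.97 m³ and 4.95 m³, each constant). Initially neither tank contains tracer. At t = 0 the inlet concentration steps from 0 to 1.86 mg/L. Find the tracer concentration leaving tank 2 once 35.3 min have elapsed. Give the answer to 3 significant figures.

0.588 mg/L

Each tank obeys Vᵢ dCᵢ/dt = Q(Cᵢ₋₁ − Cᵢ), so τᵢ = Vᵢ/Q.
τ₁ = 6.97/0.191 = 36.492 min; τ₂ = 4.95/0.191 = 25.916 min.
Tank 1: C₁ = C_in(1 − e^(−t/τ₁)). Tank 2 (τ₁ ≠ τ₂): C₂ = C_in[1 − (τ₁ e^(−t/τ₁) − τ₂ e^(−t/τ₂))/(τ₁ − τ₂)].
At t = 35.3: e^(−t/τ₁) = 0.38010, e^(−t/τ₂) = 0.25613.
C₂ = 1.86·[1 − (36.492·0.38010 − 25.916·0.25613)/(10.576)] = 1.86·0.31612 = 0.58798 mg/L.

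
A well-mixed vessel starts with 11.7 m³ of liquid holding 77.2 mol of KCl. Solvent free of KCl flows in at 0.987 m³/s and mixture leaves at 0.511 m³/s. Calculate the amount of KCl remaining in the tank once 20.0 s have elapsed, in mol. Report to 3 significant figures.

Total volume: dV/dt = Q_in − Q_out = 0.47600 m³/s, so V(t) = 11.7 + 0.47600 t and V(20.0) = 21.220 m³.
No KCl enters, so dm/dt = −Q_out · (m/V).
Separate: dm/m = −Q_out dt/V(t) ⇒ ln(m/m₀) = −(Q_out/(Q_in−Q_out)) ln(V/V₀).
m = m₀ (V₀/V)^(Q_out/(Q_in−Q_out)) = 77.2 × (11.7/21.220)^(1.0735) = 40.742 mol.

40.7 mol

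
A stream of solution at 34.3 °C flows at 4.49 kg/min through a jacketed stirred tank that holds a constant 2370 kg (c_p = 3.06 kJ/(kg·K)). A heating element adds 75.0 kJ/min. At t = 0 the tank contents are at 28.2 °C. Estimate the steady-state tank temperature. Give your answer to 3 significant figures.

M c_p dT/dt = ṁ c_p (T_in − T) + Q̇.
At steady state dT/dt = 0 ⇒ T_ss = T_in + Q̇/(ṁ c_p) = 34.3 + 75.0/(4.49·3.06) = 39.759 °C.

39.8 °C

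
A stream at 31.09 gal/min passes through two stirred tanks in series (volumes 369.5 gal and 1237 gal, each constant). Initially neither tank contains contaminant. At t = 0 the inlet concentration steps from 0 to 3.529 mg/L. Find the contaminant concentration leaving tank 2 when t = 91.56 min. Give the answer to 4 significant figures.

Species balance on tank i: dCᵢ/dt = (Cᵢ₋₁ − Cᵢ)/τᵢ with τᵢ = Vᵢ/Q.
τ₁ = 369.5/31.09 = 11.8849 min; τ₂ = 1237/31.09 = 39.7877 min.
Tank 1: C₁ = C_in(1 − e^(−t/τ₁)). Tank 2 (τ₁ ≠ τ₂): C₂ = C_in[1 − (τ₁ e^(−t/τ₁) − τ₂ e^(−t/τ₂))/(τ₁ − τ₂)].
At t = 91.56: e^(−t/τ₁) = 0.000451053, e^(−t/τ₂) = 0.100137.
C₂ = 3.529·[1 − (11.8849·0.000451053 − 39.7877·0.100137)/(-27.9029)] = 3.529·0.857403 = 3.02577 mg/L.

3.026 mg/L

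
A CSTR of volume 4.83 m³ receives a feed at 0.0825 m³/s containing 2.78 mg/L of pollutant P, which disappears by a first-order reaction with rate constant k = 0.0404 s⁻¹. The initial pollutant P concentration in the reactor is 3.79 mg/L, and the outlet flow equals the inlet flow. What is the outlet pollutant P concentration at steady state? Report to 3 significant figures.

0.826 mg/L

Species balance: V dC/dt = Q C_in − Q C − k V C.
Steady state (dC/dt = 0): C_ss = Q C_in/(Q + kV) = C_in/(1 + kV/Q).
C_ss = 0.0825·2.78/(0.0825 + 0.0404·4.83) = 0.22935/0.27763 = 0.82609 mg/L.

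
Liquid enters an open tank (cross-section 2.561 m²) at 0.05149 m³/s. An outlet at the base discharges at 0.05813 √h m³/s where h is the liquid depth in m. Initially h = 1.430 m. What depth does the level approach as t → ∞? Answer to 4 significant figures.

Level balance: A dh/dt = 0.05149 − 0.05813 √h. Setting dh/dt = 0:
Q_in = 0.05813 √h_ss ⇒ √h_ss = 0.05149/0.05813 = 0.885773.
h_ss = 0.885773² = 0.784594 m. (Since h₀ = 1.430 m > h_ss, the level will fall toward this value.)

0.7846 m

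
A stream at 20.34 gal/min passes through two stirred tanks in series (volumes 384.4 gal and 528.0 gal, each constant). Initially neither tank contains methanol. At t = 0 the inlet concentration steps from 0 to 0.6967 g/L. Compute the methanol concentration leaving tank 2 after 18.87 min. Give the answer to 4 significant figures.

Time constants: τᵢ = Vᵢ/Q for each well-mixed tank.
τ₁ = 384.4/20.34 = 18.8987 min; τ₂ = 528.0/20.34 = 25.9587 min.
Solving the cascade with C₁(0)=C₂(0)=0 gives C₂(t) = C_in[1 − (τ₁ e^(−t/τ₁) − τ₂ e^(−t/τ₂))/(τ₁ − τ₂)].
At t = 18.87: e^(−t/τ₁) = 0.368439, e^(−t/τ₂) = 0.483394.
C₂ = 0.6967·[1 − (18.8987·0.368439 − 25.9587·0.483394)/(-7.05998)] = 0.6967·0.208886 = 0.145531 g/L.

0.1455 g/L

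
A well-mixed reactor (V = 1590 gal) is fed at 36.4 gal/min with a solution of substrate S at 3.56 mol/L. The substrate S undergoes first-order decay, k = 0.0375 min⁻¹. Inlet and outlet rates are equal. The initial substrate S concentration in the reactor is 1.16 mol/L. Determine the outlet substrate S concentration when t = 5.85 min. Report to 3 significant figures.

Species balance: V dC/dt = Q C_in − Q C − k V C.
This is linear with rate a = Q/V + k = 0.060393 min⁻¹.
C_ss = Q C_in/(Q + kV) = 1.3495 mol/L; C(t) = C_ss + (C₀ − C_ss) e^(−a t).
C(5.85) = 1.3495 + (-0.18948)·e^(−0.060393·5.85) = 1.3495 + (-0.18948)·0.70237 = 1.2164 mol/L.

1.22 mol/L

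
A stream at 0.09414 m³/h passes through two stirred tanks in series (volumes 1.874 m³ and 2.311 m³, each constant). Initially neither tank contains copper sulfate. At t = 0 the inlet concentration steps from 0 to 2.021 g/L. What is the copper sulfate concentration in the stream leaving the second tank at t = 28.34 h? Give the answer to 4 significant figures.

Time constants: τᵢ = Vᵢ/Q for each well-mixed tank.
τ₁ = 1.874/0.09414 = 19.9065 h; τ₂ = 2.311/0.09414 = 24.5485 h.
Solving the cascade with C₁(0)=C₂(0)=0 gives C₂(t) = C_in[1 − (τ₁ e^(−t/τ₁) − τ₂ e^(−t/τ₂))/(τ₁ − τ₂)].
At t = 28.34: e^(−t/τ₁) = 0.240832, e^(−t/τ₂) = 0.315232.
C₂ = 2.021·[1 − (19.9065·0.240832 − 24.5485·0.315232)/(-4.64202)] = 2.021·0.365719 = 0.739119 g/L.

0.7391 g/L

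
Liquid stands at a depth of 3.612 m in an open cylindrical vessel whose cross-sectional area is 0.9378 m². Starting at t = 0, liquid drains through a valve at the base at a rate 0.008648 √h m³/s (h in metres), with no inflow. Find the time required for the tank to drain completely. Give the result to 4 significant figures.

A dh/dt = −Q_out = −0.008648 √h.
∫ h^(−1/2) dh = −(0.008648/A) ∫ dt, giving 2√h = 2√h₀ − (0.008648/A) t.
Set h = 0: 2√h₀ = (0.008648/A) t_empty ⇒ t_empty = 2A√h₀/0.008648.
t_empty = 2·0.9378·√3.612/0.008648 = 1.87560·1.90053/0.008648 = 412.191 s.

412.2 s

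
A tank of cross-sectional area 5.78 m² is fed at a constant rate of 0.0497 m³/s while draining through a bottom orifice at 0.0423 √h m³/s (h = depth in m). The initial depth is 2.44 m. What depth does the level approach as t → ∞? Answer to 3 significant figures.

1.38 m

Level balance: A dh/dt = 0.0497 − 0.0423 √h. Setting dh/dt = 0:
Q_in = 0.0423 √h_ss ⇒ √h_ss = 0.0497/0.0423 = 1.1749.
h_ss = 1.1749² = 1.3805 m. (Since h₀ = 2.44 m > h_ss, the level will fall toward this value.)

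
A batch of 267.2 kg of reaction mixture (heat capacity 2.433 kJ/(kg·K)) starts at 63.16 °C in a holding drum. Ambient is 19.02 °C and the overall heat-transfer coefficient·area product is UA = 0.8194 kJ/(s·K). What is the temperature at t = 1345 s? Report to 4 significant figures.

27.12 °C

Heat balance on the well-mixed liquid: M c_p dT/dt = −UA(T − T_amb).
dT/dt = (T_ss − T)/τ with T_ss = T_amb = 19.0200 °C, τ = M c_p/UA = 267.2·2.433/0.8194 = 793.382 s.
T approaches T_ss exponentially: T(t) = T_ss + (T₀ − T_ss) e^(−t/τ).
T(1345) = 19.0200 + (44.1400)·0.183549 = 27.1219 °C.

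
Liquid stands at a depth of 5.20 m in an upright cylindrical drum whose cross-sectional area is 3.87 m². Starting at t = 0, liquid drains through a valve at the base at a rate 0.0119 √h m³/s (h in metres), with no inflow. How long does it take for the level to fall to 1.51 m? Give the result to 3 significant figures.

A dh/dt = −Q_out = −0.0119 √h.
This is separable: 2 d(√h)/dt = −0.0119/A, so √h = √h₀ − (0.0119/(2A)) t.
t = 2A(√h₀ − √h)/0.0119 = 2·3.87·(√5.20 − √1.51)/0.0119
  = 7.7400 × (2.2804 − 1.2288) / 0.0119 = 683.94 s.

684 s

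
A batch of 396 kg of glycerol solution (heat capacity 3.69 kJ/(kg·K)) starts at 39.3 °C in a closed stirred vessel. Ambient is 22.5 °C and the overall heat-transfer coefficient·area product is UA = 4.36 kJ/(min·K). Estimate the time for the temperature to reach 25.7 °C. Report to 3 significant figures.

M c_p dT/dt = −UA(T − T_amb).
τ = M c_p/UA = 335.15 min; T_ss = T_amb = 22.500 °C.
T(t) = T_ss + (T₀ − T_ss)e^(−t/τ); set T = 25.7:
t = −τ ln[(T − T_ss)/(T₀ − T_ss)] = −335.15 · ln(0.19048) = 555.75 min.

556 min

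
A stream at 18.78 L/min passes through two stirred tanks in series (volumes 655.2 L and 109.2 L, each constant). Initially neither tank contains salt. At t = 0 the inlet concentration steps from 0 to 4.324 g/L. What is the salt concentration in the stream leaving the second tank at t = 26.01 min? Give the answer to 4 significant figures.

Time constants: τᵢ = Vᵢ/Q for each well-mixed tank.
τ₁ = 655.2/18.78 = 34.8882 min; τ₂ = 109.2/18.78 = 5.81470 min.
Solving the cascade with C₁(0)=C₂(0)=0 gives C₂(t) = C_in[1 − (τ₁ e^(−t/τ₁) − τ₂ e^(−t/τ₂))/(τ₁ − τ₂)].
At t = 26.01: e^(−t/τ₁) = 0.474485, e^(−t/τ₂) = 0.0114113.
C₂ = 4.324·[1 − (34.8882·0.474485 − 5.81470·0.0114113)/(29.0735)] = 4.324·0.432900 = 1.87186 g/L.

1.872 g/L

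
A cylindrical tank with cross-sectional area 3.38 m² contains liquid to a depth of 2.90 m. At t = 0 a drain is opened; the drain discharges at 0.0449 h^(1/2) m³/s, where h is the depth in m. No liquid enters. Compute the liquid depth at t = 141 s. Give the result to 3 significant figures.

0.587 m

With no inflow, A dh/dt = −0.0449 √h.
Separate and integrate: 2(√h − √h₀) = −(0.0449/A) t.
√h = √2.90 − 0.0449·141/(2·3.38) = 1.7029 − 0.93652 = 0.76641.
h = 0.76641² = 0.58739 m.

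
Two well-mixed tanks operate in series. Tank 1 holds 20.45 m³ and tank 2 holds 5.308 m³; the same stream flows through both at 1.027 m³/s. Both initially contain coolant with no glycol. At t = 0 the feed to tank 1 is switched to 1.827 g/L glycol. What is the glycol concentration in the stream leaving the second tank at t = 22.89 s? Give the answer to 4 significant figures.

Time constants: τᵢ = Vᵢ/Q for each well-mixed tank.
τ₁ = 20.45/1.027 = 19.9124 s; τ₂ = 5.308/1.027 = 5.16845 s.
Solving the cascade with C₁(0)=C₂(0)=0 gives C₂(t) = C_in[1 − (τ₁ e^(−t/τ₁) − τ₂ e^(−t/τ₂))/(τ₁ − τ₂)].
At t = 22.89: e^(−t/τ₁) = 0.316783, e^(−t/τ₂) = 0.0119289.
C₂ = 1.827·[1 − (19.9124·0.316783 − 5.16845·0.0119289)/(14.7439)] = 1.827·0.576350 = 1.05299 g/L.

1.053 g/L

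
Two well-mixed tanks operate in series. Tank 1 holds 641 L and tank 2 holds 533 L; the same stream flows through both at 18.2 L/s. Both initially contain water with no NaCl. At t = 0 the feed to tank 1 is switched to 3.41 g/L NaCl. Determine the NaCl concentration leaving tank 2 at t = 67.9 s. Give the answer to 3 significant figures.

2.12 g/L

Time constants: τᵢ = Vᵢ/Q for each well-mixed tank.
τ₁ = 641/18.2 = 35.220 s; τ₂ = 533/18.2 = 29.286 s.
Solving the cascade with C₁(0)=C₂(0)=0 gives C₂(t) = C_in[1 − (τ₁ e^(−t/τ₁) − τ₂ e^(−t/τ₂))/(τ₁ − τ₂)].
At t = 67.9: e^(−t/τ₁) = 0.14545, e^(−t/τ₂) = 0.098418.
C₂ = 3.41·[1 − (35.220·0.14545 − 29.286·0.098418)/(5.9341)] = 3.41·0.62241 = 2.1224 g/L.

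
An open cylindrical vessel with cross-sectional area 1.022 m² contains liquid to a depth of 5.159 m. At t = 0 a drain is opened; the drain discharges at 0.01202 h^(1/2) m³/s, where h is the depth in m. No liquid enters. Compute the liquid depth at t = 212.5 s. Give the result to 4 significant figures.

With no inflow, A dh/dt = −0.01202 √h.
This is separable: 2 d(√h)/dt = −0.01202/A, so √h = √h₀ − (0.01202/(2A)) t.
√h = √5.159 − 0.01202·212.5/(2·1.022) = 2.27134 − 1.24963 = 1.02171.
h = 1.02171² = 1.04389 m.

1.044 m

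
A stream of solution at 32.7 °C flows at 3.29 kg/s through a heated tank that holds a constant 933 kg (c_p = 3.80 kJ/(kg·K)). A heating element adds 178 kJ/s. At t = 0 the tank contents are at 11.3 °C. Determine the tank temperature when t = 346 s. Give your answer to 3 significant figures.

36.4 °C

M c_p dT/dt = ṁ c_p (T_in − T) + Q̇.
Rearrange: dT/dt = (T_ss − T)/τ with τ = M/ṁ = 283.59 s and T_ss = T_in + Q̇/(ṁ c_p) = 46.938 °C.
T approaches T_ss exponentially: T(t) = T_ss + (T₀ − T_ss) e^(−t/τ).
T(346) = 46.938 + (-35.638)·e^(−346/283.59) = 46.938 + (-35.638)·0.29520 = 36.417 °C.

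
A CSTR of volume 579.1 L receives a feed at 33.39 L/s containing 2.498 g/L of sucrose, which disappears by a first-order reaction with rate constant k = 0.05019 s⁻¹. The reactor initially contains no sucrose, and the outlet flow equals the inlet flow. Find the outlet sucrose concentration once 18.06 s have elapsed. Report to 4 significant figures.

V dC/dt = Q(C_in − C) − k V C.
dC/dt = (Q/V) C_in − (Q/V + k) C; effective rate a = Q/V + k = 0.0576584 + 0.05019 = 0.107848 s⁻¹.
C_ss = Q C_in/(Q + kV) = 1.33549 g/L; C(t) = C_ss + (C₀ − C_ss) e^(−a t).
C(18.06) = 1.33549 + (-1.33549)·e^(−0.107848·18.06) = 1.33549 + (-1.33549)·0.142596 = 1.14506 g/L.

1.145 g/L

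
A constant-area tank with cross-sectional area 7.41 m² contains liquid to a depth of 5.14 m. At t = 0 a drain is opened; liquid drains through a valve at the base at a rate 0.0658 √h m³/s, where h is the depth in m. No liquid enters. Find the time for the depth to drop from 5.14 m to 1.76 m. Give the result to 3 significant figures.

With no inflow, A dh/dt = −0.0658 √h.
This is separable: 2 d(√h)/dt = −0.0658/A, so √h = √h₀ − (0.0658/(2A)) t.
t = 2A(√h₀ − √h)/0.0658 = 2·7.41·(√5.14 − √1.76)/0.0658
  = 14.820 × (2.2672 − 1.3266) / 0.0658 = 211.83 s.

212 s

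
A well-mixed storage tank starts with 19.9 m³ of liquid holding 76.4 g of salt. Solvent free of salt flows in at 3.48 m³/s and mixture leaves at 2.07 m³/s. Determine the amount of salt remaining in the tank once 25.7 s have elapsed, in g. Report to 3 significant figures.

16.7 g

Let m(t) be the amount of salt. Volume: V(t) = V₀ + (Q_in − Q_out) t = 19.9 + 1.4100 t; V(25.7) = 56.137 m³.
Solute balance: dm/dt = 0 − Q_out C = −Q_out m/V(t).
dm/m = −Q_out dt/(V₀ + 1.4100 t); integrating gives ln(m/m₀) = −(Q_out/(Q_in−Q_out)) ln(V/V₀).
m = m₀ (V₀/V)^(Q_out/(Q_in−Q_out)) = 76.4 × (19.9/56.137)^(1.4681) = 16.668 g.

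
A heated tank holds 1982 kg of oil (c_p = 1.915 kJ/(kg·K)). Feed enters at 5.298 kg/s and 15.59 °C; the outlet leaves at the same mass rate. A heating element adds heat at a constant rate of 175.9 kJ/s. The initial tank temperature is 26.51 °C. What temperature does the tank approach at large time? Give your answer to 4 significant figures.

M c_p dT/dt = ṁ c_p (T_in − T) + Q̇.
At steady state dT/dt = 0 ⇒ T_ss = T_in + Q̇/(ṁ c_p) = 15.59 + 175.9/(5.298·1.915) = 32.9274 °C.

32.93 °C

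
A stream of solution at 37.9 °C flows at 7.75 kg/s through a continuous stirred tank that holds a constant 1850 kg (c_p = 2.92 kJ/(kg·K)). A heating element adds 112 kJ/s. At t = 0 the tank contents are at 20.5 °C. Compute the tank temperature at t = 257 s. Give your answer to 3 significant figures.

Heat balance on the well-mixed liquid: M c_p dT/dt = ṁ c_p (T_in − T) + 112.
Rearrange: dT/dt = (T_ss − T)/τ with τ = M/ṁ = 238.71 s and T_ss = T_in + Q̇/(ṁ c_p) = 42.849 °C.
T approaches T_ss exponentially: T(t) = T_ss + (T₀ − T_ss) e^(−t/τ).
T(257) = 42.849 + (-22.349)·e^(−257/238.71) = 42.849 + (-22.349)·0.34074 = 35.234 °C.

35.2 °C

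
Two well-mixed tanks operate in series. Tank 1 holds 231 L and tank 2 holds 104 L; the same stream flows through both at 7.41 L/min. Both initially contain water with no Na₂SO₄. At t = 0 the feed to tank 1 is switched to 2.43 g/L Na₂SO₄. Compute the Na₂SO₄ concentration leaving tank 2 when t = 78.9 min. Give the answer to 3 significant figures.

Each tank obeys Vᵢ dCᵢ/dt = Q(Cᵢ₋₁ − Cᵢ), so τᵢ = Vᵢ/Q.
τ₁ = 231/7.41 = 31.174 min; τ₂ = 104/7.41 = 14.035 min.
Solving the cascade with C₁(0)=C₂(0)=0 gives C₂(t) = C_in[1 − (τ₁ e^(−t/τ₁) − τ₂ e^(−t/τ₂))/(τ₁ − τ₂)].
At t = 78.9: e^(−t/τ₁) = 0.079584, e^(−t/τ₂) = 0.0036188.
C₂ = 2.43·[1 − (31.174·0.079584 − 14.035·0.0036188)/(17.139)] = 2.43·0.85821 = 2.0854 g/L.

2.09 g/L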